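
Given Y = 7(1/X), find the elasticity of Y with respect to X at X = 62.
Elasticity = -1

Elasticity = (dY/dX) · (X/Y)

dY/dX = -7/X²
At X = 62: dY/dX = -7/3844, Y = 7/62

Elasticity = (-7/3844) · (62 / (7/62)) = -1

Interpretation: for a small percentage change in X, the percentage change in Y is approximately -1.00 times as large.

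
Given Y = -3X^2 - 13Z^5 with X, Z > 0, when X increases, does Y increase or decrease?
Y decreases

Taking the partial derivative:
∂Y/∂X = -6X

∂Y/∂X = -6X < 0 (assuming positive values)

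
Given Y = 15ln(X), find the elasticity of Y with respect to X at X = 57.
Elasticity = 1/ln(57) ≈ 0.2473

Elasticity = (dY/dX) · (X/Y)

dY/dX = 15/X
At X = 57: dY/dX = 5/19, Y = 15·ln(57)

Elasticity = (5/19) · (57 / (15·ln(57))) = 1/ln(57) ≈ 0.2473

Interpretation: for a small percentage change in X, the percentage change in Y is approximately 0.25 times as large.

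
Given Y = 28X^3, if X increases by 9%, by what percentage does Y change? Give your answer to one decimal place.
29.5%

For Y = 28X^3:
If X → X(1 + 0.09)
Then Y → Y · (1 + 0.09)^3
     ≈ Y · 1.2950

Percentage change = ((1 + 0.09)^3 − 1) × 100% ≈ 29.5%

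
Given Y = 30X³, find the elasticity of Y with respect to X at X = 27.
Elasticity = 3

Elasticity = (dY/dX) · (X/Y)

dY/dX = 90·X²
At X = 27: dY/dX = 65610, Y = 590490

Elasticity = 65610 · (27 / 590490) = 3

Interpretation: for a small percentage change in X, the percentage change in Y is approximately 3.00 times as large.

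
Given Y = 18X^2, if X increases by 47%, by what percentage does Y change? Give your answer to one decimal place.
116.1%

For Y = 18X^2:
If X → X(1 + 0.47)
Then Y → Y · (1 + 0.47)^2
     = Y · 2.1609

Percentage change = ((1 + 0.47)^2 − 1) × 100% ≈ 116.1%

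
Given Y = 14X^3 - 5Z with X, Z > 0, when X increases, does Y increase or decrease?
Y increases

Taking the partial derivative:
∂Y/∂X = 42X^2

∂Y/∂X = 42X^2 > 0 (assuming positive values)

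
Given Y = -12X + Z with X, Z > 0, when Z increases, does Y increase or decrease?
Y increases

Taking the partial derivative:
∂Y/∂Z = 1

∂Y/∂Z = 1 > 0 (assuming positive values)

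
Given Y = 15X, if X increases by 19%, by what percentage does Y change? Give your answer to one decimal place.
19.0%

For Y = 15X:
If X → X(1 + 0.19)
Then Y → Y · (1 + 0.19)^1
     = Y · 1.1900

Percentage change = ((1 + 0.19)^1 − 1) × 100% = 19.0%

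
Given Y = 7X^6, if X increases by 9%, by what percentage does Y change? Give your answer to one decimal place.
67.7%

For Y = 7X^6:
If X → X(1 + 0.09)
Then Y → Y · (1 + 0.09)^6
     ≈ Y · 1.6771

Percentage change = ((1 + 0.09)^6 − 1) × 100% ≈ 67.7%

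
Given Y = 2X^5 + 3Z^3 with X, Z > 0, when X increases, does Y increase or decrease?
Y increases

Taking the partial derivative:
∂Y/∂X = 10X^4

∂Y/∂X = 10X^4 > 0 (assuming positive values)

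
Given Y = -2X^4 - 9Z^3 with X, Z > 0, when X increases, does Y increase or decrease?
Y decreases

Taking the partial derivative:
∂Y/∂X = -8X^3

∂Y/∂X = -8X^3 < 0 (assuming positive values)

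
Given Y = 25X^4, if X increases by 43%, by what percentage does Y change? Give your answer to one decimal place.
318.2%

For Y = 25X^4:
If X → X(1 + 0.43)
Then Y → Y · (1 + 0.43)^4
     ≈ Y · 4.1816

Percentage change = ((1 + 0.43)^4 − 1) × 100% ≈ 318.2%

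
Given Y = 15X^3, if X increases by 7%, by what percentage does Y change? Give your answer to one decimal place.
22.5%

For Y = 15X^3:
If X → X(1 + 0.07)
Then Y → Y · (1 + 0.07)^3
     ≈ Y · 1.2250

Percentage change = ((1 + 0.07)^3 − 1) × 100% ≈ 22.5%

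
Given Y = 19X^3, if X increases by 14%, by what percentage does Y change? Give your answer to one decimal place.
48.2%

For Y = 19X^3:
If X → X(1 + 0.14)
Then Y → Y · (1 + 0.14)^3
     ≈ Y · 1.4815

Percentage change = ((1 + 0.14)^3 − 1) × 100% ≈ 48.2%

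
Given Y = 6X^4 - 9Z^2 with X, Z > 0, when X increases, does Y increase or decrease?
Y increases

Taking the partial derivative:
∂Y/∂X = 24X^3

∂Y/∂X = 24X^3 > 0 (assuming positive values)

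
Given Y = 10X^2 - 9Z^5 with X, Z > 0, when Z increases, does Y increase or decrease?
Y decreases

Taking the partial derivative:
∂Y/∂Z = -45Z^4

∂Y/∂Z = -45Z^4 < 0 (assuming positive values)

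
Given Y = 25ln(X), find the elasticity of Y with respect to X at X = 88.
Elasticity = 1/ln(88) ≈ 0.2233

Elasticity = (dY/dX) · (X/Y)

dY/dX = 25/X
At X = 88: dY/dX = 25/88, Y = 25·ln(88)

Elasticity = (25/88) · (88 / (25·ln(88))) = 1/ln(88) ≈ 0.2233

Interpretation: for a small percentage change in X, the percentage change in Y is approximately 0.22 times as large.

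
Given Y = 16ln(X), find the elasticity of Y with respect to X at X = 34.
Elasticity = 1/ln(34) ≈ 0.2836

Elasticity = (dY/dX) · (X/Y)

dY/dX = 16/X
At X = 34: dY/dX = 8/17, Y = 16·ln(34)

Elasticity = (8/17) · (34 / (16·ln(34))) = 1/ln(34) ≈ 0.2836

Interpretation: for a small percentage change in X, the percentage change in Y is approximately 0.28 times as large.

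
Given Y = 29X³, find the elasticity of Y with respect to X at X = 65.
Elasticity = 3

Elasticity = (dY/dX) · (X/Y)

dY/dX = 87·X²
At X = 65: dY/dX = 367575, Y = 7964125

Elasticity = 367575 · (65 / 7964125) = 3

Interpretation: for a small percentage change in X, the percentage change in Y is approximately 3.00 times as large.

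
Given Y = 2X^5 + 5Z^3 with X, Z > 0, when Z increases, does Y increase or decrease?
Y increases

Taking the partial derivative:
∂Y/∂Z = 15Z^2

∂Y/∂Z = 15Z^2 > 0 (assuming positive values)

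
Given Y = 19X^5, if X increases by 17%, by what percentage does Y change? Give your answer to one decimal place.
119.2%

For Y = 19X^5:
If X → X(1 + 0.17)
Then Y → Y · (1 + 0.17)^5
     ≈ Y · 2.1924

Percentage change = ((1 + 0.17)^5 − 1) × 100% ≈ 119.2%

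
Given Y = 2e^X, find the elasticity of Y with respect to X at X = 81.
Elasticity = 81

Elasticity = (dY/dX) · (X/Y)

dY/dX = 2·e^X
At X = 81: dY/dX = 2·e^81, Y = 2·e^81

Elasticity = (2·e^81) · (81 / (2·e^81)) = 81

Interpretation: for a small percentage change in X, the percentage change in Y is approximately 81.00 times as large.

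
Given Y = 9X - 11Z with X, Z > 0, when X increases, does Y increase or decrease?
Y increases

Taking the partial derivative:
∂Y/∂X = 9

∂Y/∂X = 9 > 0 (assuming positive values)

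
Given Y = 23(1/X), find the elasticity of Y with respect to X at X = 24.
Elasticity = -1

Elasticity = (dY/dX) · (X/Y)

dY/dX = -23/X²
At X = 24: dY/dX = -23/576, Y = 23/24

Elasticity = (-23/576) · (24 / (23/24)) = -1

Interpretation: for a small percentage change in X, the percentage change in Y is approximately -1.00 times as large.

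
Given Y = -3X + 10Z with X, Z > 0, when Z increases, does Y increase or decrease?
Y increases

Taking the partial derivative:
∂Y/∂Z = 10

∂Y/∂Z = 10 > 0 (assuming positive values)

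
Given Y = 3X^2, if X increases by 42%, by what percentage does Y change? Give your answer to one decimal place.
101.6%

For Y = 3X^2:
If X → X(1 + 0.42)
Then Y → Y · (1 + 0.42)^2
     = Y · 2.0164

Percentage change = ((1 + 0.42)^2 − 1) × 100% ≈ 101.6%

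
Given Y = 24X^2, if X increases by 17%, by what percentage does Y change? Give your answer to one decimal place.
36.9%

For Y = 24X^2:
If X → X(1 + 0.17)
Then Y → Y · (1 + 0.17)^2
     = Y · 1.3689

Percentage change = ((1 + 0.17)^2 − 1) × 100% ≈ 36.9%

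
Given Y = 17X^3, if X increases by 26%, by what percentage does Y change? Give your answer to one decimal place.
100.0%

For Y = 17X^3:
If X → X(1 + 0.26)
Then Y → Y · (1 + 0.26)^3
     ≈ Y · 2.0004

Percentage change = ((1 + 0.26)^3 − 1) × 100% ≈ 100.0%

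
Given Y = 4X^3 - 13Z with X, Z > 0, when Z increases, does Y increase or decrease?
Y decreases

Taking the partial derivative:
∂Y/∂Z = -13

∂Y/∂Z = -13 < 0 (assuming positive values)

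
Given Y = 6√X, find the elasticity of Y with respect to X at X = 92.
Elasticity = 1/2

Elasticity = (dY/dX) · (X/Y)

dY/dX = 3/√X
At X = 92: dY/dX = 3·√23/46, Y = 12·√23

Elasticity = (3·√23/46) · (92 / (12·√23)) = 1/2

Interpretation: for a small percentage change in X, the percentage change in Y is approximately 0.50 times as large.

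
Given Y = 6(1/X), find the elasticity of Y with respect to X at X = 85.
Elasticity = -1

Elasticity = (dY/dX) · (X/Y)

dY/dX = -6/X²
At X = 85: dY/dX = -6/7225, Y = 6/85

Elasticity = (-6/7225) · (85 / (6/85)) = -1

Interpretation: for a small percentage change in X, the percentage change in Y is approximately -1.00 times as large.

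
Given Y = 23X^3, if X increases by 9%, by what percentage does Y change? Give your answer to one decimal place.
29.5%

For Y = 23X^3:
If X → X(1 + 0.09)
Then Y → Y · (1 + 0.09)^3
     ≈ Y · 1.2950

Percentage change = ((1 + 0.09)^3 − 1) × 100% ≈ 29.5%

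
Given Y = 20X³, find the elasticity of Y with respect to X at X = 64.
Elasticity = 3

Elasticity = (dY/dX) · (X/Y)

dY/dX = 60·X²
At X = 64: dY/dX = 245760, Y = 5242880

Elasticity = 245760 · (64 / 5242880) = 3

Interpretation: for a small percentage change in X, the percentage change in Y is approximately 3.00 times as large.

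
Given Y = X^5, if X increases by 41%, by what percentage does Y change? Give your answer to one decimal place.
457.3%

For Y = X^5:
If X → X(1 + 0.41)
Then Y → Y · (1 + 0.41)^5
     ≈ Y · 5.5731

Percentage change = ((1 + 0.41)^5 − 1) × 100% ≈ 457.3%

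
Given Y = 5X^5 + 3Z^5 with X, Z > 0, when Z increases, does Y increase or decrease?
Y increases

Taking the partial derivative:
∂Y/∂Z = 15Z^4

∂Y/∂Z = 15Z^4 > 0 (assuming positive values)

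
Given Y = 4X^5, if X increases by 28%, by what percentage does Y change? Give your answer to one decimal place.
243.6%

For Y = 4X^5:
If X → X(1 + 0.28)
Then Y → Y · (1 + 0.28)^5
     ≈ Y · 3.4360

Percentage change = ((1 + 0.28)^5 − 1) × 100% ≈ 243.6%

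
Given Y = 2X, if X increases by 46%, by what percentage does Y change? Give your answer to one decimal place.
46.0%

For Y = 2X:
If X → X(1 + 0.46)
Then Y → Y · (1 + 0.46)^1
     = Y · 1.4600

Percentage change = ((1 + 0.46)^1 − 1) × 100% = 46.0%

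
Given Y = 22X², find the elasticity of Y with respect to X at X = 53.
Elasticity = 2

Elasticity = (dY/dX) · (X/Y)

dY/dX = 44·X
At X = 53: dY/dX = 2332, Y = 61798

Elasticity = 2332 · (53 / 61798) = 2

Interpretation: for a small percentage change in X, the percentage change in Y is approximately 2.00 times as large.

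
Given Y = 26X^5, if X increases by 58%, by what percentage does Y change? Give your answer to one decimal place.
884.7%

For Y = 26X^5:
If X → X(1 + 0.58)
Then Y → Y · (1 + 0.58)^5
     ≈ Y · 9.8466

Percentage change = ((1 + 0.58)^5 − 1) × 100% ≈ 884.7%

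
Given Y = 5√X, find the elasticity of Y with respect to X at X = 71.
Elasticity = 1/2

Elasticity = (dY/dX) · (X/Y)

dY/dX = 5/(2·√X)
At X = 71: dY/dX = 5·√71/142, Y = 5·√71

Elasticity = (5·√71/142) · (71 / (5·√71)) = 1/2

Interpretation: for a small percentage change in X, the percentage change in Y is approximately 0.50 times as large.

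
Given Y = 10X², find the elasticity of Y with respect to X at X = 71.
Elasticity = 2

Elasticity = (dY/dX) · (X/Y)

dY/dX = 20·X
At X = 71: dY/dX = 1420, Y = 50410

Elasticity = 1420 · (71 / 50410) = 2

Interpretation: for a small percentage change in X, the percentage change in Y is approximately 2.00 times as large.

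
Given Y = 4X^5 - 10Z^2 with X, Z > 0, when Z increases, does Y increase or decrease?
Y decreases

Taking the partial derivative:
∂Y/∂Z = -20Z

∂Y/∂Z = -20Z < 0 (assuming positive values)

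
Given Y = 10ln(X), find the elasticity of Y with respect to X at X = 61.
Elasticity = 1/ln(61) ≈ 0.2433

Elasticity = (dY/dX) · (X/Y)

dY/dX = 10/X
At X = 61: dY/dX = 10/61, Y = 10·ln(61)

Elasticity = (10/61) · (61 / (10·ln(61))) = 1/ln(61) ≈ 0.2433

Interpretation: for a small percentage change in X, the percentage change in Y is approximately 0.24 times as large.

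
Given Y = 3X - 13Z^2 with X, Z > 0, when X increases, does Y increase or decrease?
Y increases

Taking the partial derivative:
∂Y/∂X = 3

∂Y/∂X = 3 > 0 (assuming positive values)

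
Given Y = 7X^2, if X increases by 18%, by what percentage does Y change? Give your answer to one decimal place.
39.2%

For Y = 7X^2:
If X → X(1 + 0.18)
Then Y → Y · (1 + 0.18)^2
     = Y · 1.3924

Percentage change = ((1 + 0.18)^2 − 1) × 100% ≈ 39.2%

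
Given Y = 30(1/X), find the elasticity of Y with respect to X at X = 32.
Elasticity = -1

Elasticity = (dY/dX) · (X/Y)

dY/dX = -30/X²
At X = 32: dY/dX = -15/512, Y = 15/16

Elasticity = (-15/512) · (32 / (15/16)) = -1

Interpretation: for a small percentage change in X, the percentage change in Y is approximately -1.00 times as large.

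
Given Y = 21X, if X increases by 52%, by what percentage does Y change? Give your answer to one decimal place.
52.0%

For Y = 21X:
If X → X(1 + 0.52)
Then Y → Y · (1 + 0.52)^1
     = Y · 1.5200

Percentage change = ((1 + 0.52)^1 − 1) × 100% = 52.0%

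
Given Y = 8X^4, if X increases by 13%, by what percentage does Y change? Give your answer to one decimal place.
63.0%

For Y = 8X^4:
If X → X(1 + 0.13)
Then Y → Y · (1 + 0.13)^4
     ≈ Y · 1.6305

Percentage change = ((1 + 0.13)^4 − 1) × 100% ≈ 63.0%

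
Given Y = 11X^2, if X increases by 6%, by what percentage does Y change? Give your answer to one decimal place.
12.4%

For Y = 11X^2:
If X → X(1 + 0.06)
Then Y → Y · (1 + 0.06)^2
     = Y · 1.1236

Percentage change = ((1 + 0.06)^2 − 1) × 100% ≈ 12.4%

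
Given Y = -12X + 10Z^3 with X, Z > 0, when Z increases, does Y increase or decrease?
Y increases

Taking the partial derivative:
∂Y/∂Z = 30Z^2

∂Y/∂Z = 30Z^2 > 0 (assuming positive values)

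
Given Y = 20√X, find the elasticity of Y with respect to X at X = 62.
Elasticity = 1/2

Elasticity = (dY/dX) · (X/Y)

dY/dX = 10/√X
At X = 62: dY/dX = 5·√62/31, Y = 20·√62

Elasticity = (5·√62/31) · (62 / (20·√62)) = 1/2

Interpretation: for a small percentage change in X, the percentage change in Y is approximately 0.50 times as large.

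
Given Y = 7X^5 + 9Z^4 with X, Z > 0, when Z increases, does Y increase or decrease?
Y increases

Taking the partial derivative:
∂Y/∂Z = 36Z^3

∂Y/∂Z = 36Z^3 > 0 (assuming positive values)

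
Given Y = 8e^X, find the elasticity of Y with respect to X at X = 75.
Elasticity = 75

Elasticity = (dY/dX) · (X/Y)

dY/dX = 8·e^X
At X = 75: dY/dX = 8·e^75, Y = 8·e^75

Elasticity = (8·e^75) · (75 / (8·e^75)) = 75

Interpretation: for a small percentage change in X, the percentage change in Y is approximately 75.00 times as large.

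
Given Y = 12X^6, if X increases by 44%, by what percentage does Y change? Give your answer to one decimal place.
791.6%

For Y = 12X^6:
If X → X(1 + 0.44)
Then Y → Y · (1 + 0.44)^6
     ≈ Y · 8.9161

Percentage change = ((1 + 0.44)^6 − 1) × 100% ≈ 791.6%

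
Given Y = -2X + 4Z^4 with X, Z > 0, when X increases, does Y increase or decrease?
Y decreases

Taking the partial derivative:
∂Y/∂X = -2

∂Y/∂X = -2 < 0 (assuming positive values)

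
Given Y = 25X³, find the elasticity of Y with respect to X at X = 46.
Elasticity = 3

Elasticity = (dY/dX) · (X/Y)

dY/dX = 75·X²
At X = 46: dY/dX = 158700, Y = 2433400

Elasticity = 158700 · (46 / 2433400) = 3

Interpretation: for a small percentage change in X, the percentage change in Y is approximately 3.00 times as large.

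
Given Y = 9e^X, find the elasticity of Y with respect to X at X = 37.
Elasticity = 37

Elasticity = (dY/dX) · (X/Y)

dY/dX = 9·e^X
At X = 37: dY/dX = 9·e^37, Y = 9·e^37

Elasticity = (9·e^37) · (37 / (9·e^37)) = 37

Interpretation: for a small percentage change in X, the percentage change in Y is approximately 37.00 times as large.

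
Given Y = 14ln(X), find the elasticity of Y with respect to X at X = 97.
Elasticity = 1/ln(97) ≈ 0.2186

Elasticity = (dY/dX) · (X/Y)

dY/dX = 14/X
At X = 97: dY/dX = 14/97, Y = 14·ln(97)

Elasticity = (14/97) · (97 / (14·ln(97))) = 1/ln(97) ≈ 0.2186

Interpretation: for a small percentage change in X, the percentage change in Y is approximately 0.22 times as large.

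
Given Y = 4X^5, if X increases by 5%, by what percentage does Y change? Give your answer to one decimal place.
27.6%

For Y = 4X^5:
If X → X(1 + 0.05)
Then Y → Y · (1 + 0.05)^5
     ≈ Y · 1.2763

Percentage change = ((1 + 0.05)^5 − 1) × 100% ≈ 27.6%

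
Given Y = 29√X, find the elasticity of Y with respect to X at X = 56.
Elasticity = 1/2

Elasticity = (dY/dX) · (X/Y)

dY/dX = 29/(2·√X)
At X = 56: dY/dX = 29·√14/56, Y = 58·√14

Elasticity = (29·√14/56) · (56 / (58·√14)) = 1/2

Interpretation: for a small percentage change in X, the percentage change in Y is approximately 0.50 times as large.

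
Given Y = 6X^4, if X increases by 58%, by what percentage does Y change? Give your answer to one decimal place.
523.2%

For Y = 6X^4:
If X → X(1 + 0.58)
Then Y → Y · (1 + 0.58)^4
     ≈ Y · 6.2320

Percentage change = ((1 + 0.58)^4 − 1) × 100% ≈ 523.2%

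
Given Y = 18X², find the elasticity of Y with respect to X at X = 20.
Elasticity = 2

Elasticity = (dY/dX) · (X/Y)

dY/dX = 36·X
At X = 20: dY/dX = 720, Y = 7200

Elasticity = 720 · (20 / 7200) = 2

Interpretation: for a small percentage change in X, the percentage change in Y is approximately 2.00 times as large.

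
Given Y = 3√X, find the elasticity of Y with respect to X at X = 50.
Elasticity = 1/2

Elasticity = (dY/dX) · (X/Y)

dY/dX = 3/(2·√X)
At X = 50: dY/dX = 3·√2/20, Y = 15·√2

Elasticity = (3·√2/20) · (50 / (15·√2)) = 1/2

Interpretation: for a small percentage change in X, the percentage change in Y is approximately 0.50 times as large.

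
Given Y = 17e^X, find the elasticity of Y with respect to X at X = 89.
Elasticity = 89

Elasticity = (dY/dX) · (X/Y)

dY/dX = 17·e^X
At X = 89: dY/dX = 17·e^89, Y = 17·e^89

Elasticity = (17·e^89) · (89 / (17·e^89)) = 89

Interpretation: for a small percentage change in X, the percentage change in Y is approximately 89.00 times as large.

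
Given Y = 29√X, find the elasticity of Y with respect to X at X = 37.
Elasticity = 1/2

Elasticity = (dY/dX) · (X/Y)

dY/dX = 29/(2·√X)
At X = 37: dY/dX = 29·√37/74, Y = 29·√37

Elasticity = (29·√37/74) · (37 / (29·√37)) = 1/2

Interpretation: for a small percentage change in X, the percentage change in Y is approximately 0.50 times as large.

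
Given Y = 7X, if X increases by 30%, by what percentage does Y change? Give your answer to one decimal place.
30.0%

For Y = 7X:
If X → X(1 + 0.3)
Then Y → Y · (1 + 0.3)^1
     = Y · 1.3000

Percentage change = ((1 + 0.3)^1 − 1) × 100% = 30.0%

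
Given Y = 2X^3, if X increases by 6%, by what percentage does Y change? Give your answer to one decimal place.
19.1%

For Y = 2X^3:
If X → X(1 + 0.06)
Then Y → Y · (1 + 0.06)^3
     ≈ Y · 1.1910

Percentage change = ((1 + 0.06)^3 − 1) × 100% ≈ 19.1%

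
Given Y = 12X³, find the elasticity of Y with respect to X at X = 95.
Elasticity = 3

Elasticity = (dY/dX) · (X/Y)

dY/dX = 36·X²
At X = 95: dY/dX = 324900, Y = 10288500

Elasticity = 324900 · (95 / 10288500) = 3

Interpretation: for a small percentage change in X, the percentage change in Y is approximately 3.00 times as large.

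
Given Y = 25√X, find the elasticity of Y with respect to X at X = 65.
Elasticity = 1/2

Elasticity = (dY/dX) · (X/Y)

dY/dX = 25/(2·√X)
At X = 65: dY/dX = 5·√65/26, Y = 25·√65

Elasticity = (5·√65/26) · (65 / (25·√65)) = 1/2

Interpretation: for a small percentage change in X, the percentage change in Y is approximately 0.50 times as large.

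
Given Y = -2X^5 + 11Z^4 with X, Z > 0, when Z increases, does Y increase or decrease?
Y increases

Taking the partial derivative:
∂Y/∂Z = 44Z^3

∂Y/∂Z = 44Z^3 > 0 (assuming positive values)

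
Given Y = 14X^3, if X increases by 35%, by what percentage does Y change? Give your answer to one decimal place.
146.0%

For Y = 14X^3:
If X → X(1 + 0.35)
Then Y → Y · (1 + 0.35)^3
     ≈ Y · 2.4604

Percentage change = ((1 + 0.35)^3 − 1) × 100% ≈ 146.0%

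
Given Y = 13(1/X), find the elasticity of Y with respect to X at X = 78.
Elasticity = -1

Elasticity = (dY/dX) · (X/Y)

dY/dX = -13/X²
At X = 78: dY/dX = -1/468, Y = 1/6

Elasticity = (-1/468) · (78 / (1/6)) = -1

Interpretation: for a small percentage change in X, the percentage change in Y is approximately -1.00 times as large.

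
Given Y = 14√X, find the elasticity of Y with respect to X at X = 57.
Elasticity = 1/2

Elasticity = (dY/dX) · (X/Y)

dY/dX = 7/√X
At X = 57: dY/dX = 7·√57/57, Y = 14·√57

Elasticity = (7·√57/57) · (57 / (14·√57)) = 1/2

Interpretation: for a small percentage change in X, the percentage change in Y is approximately 0.50 times as large.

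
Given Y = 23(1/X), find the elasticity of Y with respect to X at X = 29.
Elasticity = -1

Elasticity = (dY/dX) · (X/Y)

dY/dX = -23/X²
At X = 29: dY/dX = -23/841, Y = 23/29

Elasticity = (-23/841) · (29 / (23/29)) = -1

Interpretation: for a small percentage change in X, the percentage change in Y is approximately -1.00 times as large.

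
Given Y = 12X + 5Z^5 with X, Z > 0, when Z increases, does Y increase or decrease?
Y increases

Taking the partial derivative:
∂Y/∂Z = 25Z^4

∂Y/∂Z = 25Z^4 > 0 (assuming positive values)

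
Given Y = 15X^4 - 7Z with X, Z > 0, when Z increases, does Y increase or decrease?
Y decreases

Taking the partial derivative:
∂Y/∂Z = -7

∂Y/∂Z = -7 < 0 (assuming positive values)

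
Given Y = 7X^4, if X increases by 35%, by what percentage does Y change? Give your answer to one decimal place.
232.2%

For Y = 7X^4:
If X → X(1 + 0.35)
Then Y → Y · (1 + 0.35)^4
     ≈ Y · 3.3215

Percentage change = ((1 + 0.35)^4 − 1) × 100% ≈ 232.2%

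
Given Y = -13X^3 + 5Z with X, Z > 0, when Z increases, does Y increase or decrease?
Y increases

Taking the partial derivative:
∂Y/∂Z = 5

∂Y/∂Z = 5 > 0 (assuming positive values)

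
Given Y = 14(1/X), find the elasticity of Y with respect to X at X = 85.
Elasticity = -1

Elasticity = (dY/dX) · (X/Y)

dY/dX = -14/X²
At X = 85: dY/dX = -14/7225, Y = 14/85

Elasticity = (-14/7225) · (85 / (14/85)) = -1

Interpretation: for a small percentage change in X, the percentage change in Y is approximately -1.00 times as large.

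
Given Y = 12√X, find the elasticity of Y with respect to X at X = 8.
Elasticity = 1/2

Elasticity = (dY/dX) · (X/Y)

dY/dX = 6/√X
At X = 8: dY/dX = 3·√2/2, Y = 24·√2

Elasticity = (3·√2/2) · (8 / (24·√2)) = 1/2

Interpretation: for a small percentage change in X, the percentage change in Y is approximately 0.50 times as large.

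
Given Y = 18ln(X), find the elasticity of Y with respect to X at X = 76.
Elasticity = 1/ln(76) ≈ 0.2309

Elasticity = (dY/dX) · (X/Y)

dY/dX = 18/X
At X = 76: dY/dX = 9/38, Y = 18·ln(76)

Elasticity = (9/38) · (76 / (18·ln(76))) = 1/ln(76) ≈ 0.2309

Interpretation: for a small percentage change in X, the percentage change in Y is approximately 0.23 times as large.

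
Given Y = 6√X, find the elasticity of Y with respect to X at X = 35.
Elasticity = 1/2

Elasticity = (dY/dX) · (X/Y)

dY/dX = 3/√X
At X = 35: dY/dX = 3·√35/35, Y = 6·√35

Elasticity = (3·√35/35) · (35 / (6·√35)) = 1/2

Interpretation: for a small percentage change in X, the percentage change in Y is approximately 0.50 times as large.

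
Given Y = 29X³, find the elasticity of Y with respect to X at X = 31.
Elasticity = 3

Elasticity = (dY/dX) · (X/Y)

dY/dX = 87·X²
At X = 31: dY/dX = 83607, Y = 863939

Elasticity = 83607 · (31 / 863939) = 3

Interpretation: for a small percentage change in X, the percentage change in Y is approximately 3.00 times as large.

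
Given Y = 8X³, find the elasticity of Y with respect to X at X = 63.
Elasticity = 3

Elasticity = (dY/dX) · (X/Y)

dY/dX = 24·X²
At X = 63: dY/dX = 95256, Y = 2000376

Elasticity = 95256 · (63 / 2000376) = 3

Interpretation: for a small percentage change in X, the percentage change in Y is approximately 3.00 times as large.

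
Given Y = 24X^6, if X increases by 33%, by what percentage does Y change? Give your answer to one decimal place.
453.5%

For Y = 24X^6:
If X → X(1 + 0.33)
Then Y → Y · (1 + 0.33)^6
     ≈ Y · 5.5349

Percentage change = ((1 + 0.33)^6 − 1) × 100% ≈ 453.5%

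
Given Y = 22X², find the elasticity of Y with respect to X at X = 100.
Elasticity = 2

Elasticity = (dY/dX) · (X/Y)

dY/dX = 44·X
At X = 100: dY/dX = 4400, Y = 220000

Elasticity = 4400 · (100 / 220000) = 2

Interpretation: for a small percentage change in X, the percentage change in Y is approximately 2.00 times as large.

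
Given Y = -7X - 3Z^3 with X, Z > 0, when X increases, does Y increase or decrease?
Y decreases

Taking the partial derivative:
∂Y/∂X = -7

∂Y/∂X = -7 < 0 (assuming positive values)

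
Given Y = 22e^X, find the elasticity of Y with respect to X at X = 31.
Elasticity = 31

Elasticity = (dY/dX) · (X/Y)

dY/dX = 22·e^X
At X = 31: dY/dX = 22·e^31, Y = 22·e^31

Elasticity = (22·e^31) · (31 / (22·e^31)) = 31

Interpretation: for a small percentage change in X, the percentage change in Y is approximately 31.00 times as large.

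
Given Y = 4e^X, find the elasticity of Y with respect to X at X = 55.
Elasticity = 55

Elasticity = (dY/dX) · (X/Y)

dY/dX = 4·e^X
At X = 55: dY/dX = 4·e^55, Y = 4·e^55

Elasticity = (4·e^55) · (55 / (4·e^55)) = 55

Interpretation: for a small percentage change in X, the percentage change in Y is approximately 55.00 times as large.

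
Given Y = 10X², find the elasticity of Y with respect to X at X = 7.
Elasticity = 2

Elasticity = (dY/dX) · (X/Y)

dY/dX = 20·X
At X = 7: dY/dX = 140, Y = 490

Elasticity = 140 · (7 / 490) = 2

Interpretation: for a small percentage change in X, the percentage change in Y is approximately 2.00 times as large.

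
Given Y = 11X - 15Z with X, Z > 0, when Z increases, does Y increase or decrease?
Y decreases

Taking the partial derivative:
∂Y/∂Z = -15

∂Y/∂Z = -15 < 0 (assuming positive values)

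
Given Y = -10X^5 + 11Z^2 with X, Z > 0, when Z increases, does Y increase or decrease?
Y increases

Taking the partial derivative:
∂Y/∂Z = 22Z

∂Y/∂Z = 22Z > 0 (assuming positive values)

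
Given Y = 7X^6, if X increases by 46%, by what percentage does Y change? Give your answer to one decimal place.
868.5%

For Y = 7X^6:
If X → X(1 + 0.46)
Then Y → Y · (1 + 0.46)^6
     ≈ Y · 9.6854

Percentage change = ((1 + 0.46)^6 − 1) × 100% ≈ 868.5%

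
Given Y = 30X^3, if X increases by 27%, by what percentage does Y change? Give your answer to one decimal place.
104.8%

For Y = 30X^3:
If X → X(1 + 0.27)
Then Y → Y · (1 + 0.27)^3
     ≈ Y · 2.0484

Percentage change = ((1 + 0.27)^3 − 1) × 100% ≈ 104.8%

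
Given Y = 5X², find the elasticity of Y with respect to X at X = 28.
Elasticity = 2

Elasticity = (dY/dX) · (X/Y)

dY/dX = 10·X
At X = 28: dY/dX = 280, Y = 3920

Elasticity = 280 · (28 / 3920) = 2

Interpretation: for a small percentage change in X, the percentage change in Y is approximately 2.00 times as large.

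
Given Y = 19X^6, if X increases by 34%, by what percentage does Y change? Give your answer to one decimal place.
478.9%

For Y = 19X^6:
If X → X(1 + 0.34)
Then Y → Y · (1 + 0.34)^6
     ≈ Y · 5.7893

Percentage change = ((1 + 0.34)^6 − 1) × 100% ≈ 478.9%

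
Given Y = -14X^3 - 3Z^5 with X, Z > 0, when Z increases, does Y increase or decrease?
Y decreases

Taking the partial derivative:
∂Y/∂Z = -15Z^4

∂Y/∂Z = -15Z^4 < 0 (assuming positive values)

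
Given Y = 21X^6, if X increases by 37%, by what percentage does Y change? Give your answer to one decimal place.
561.2%

For Y = 21X^6:
If X → X(1 + 0.37)
Then Y → Y · (1 + 0.37)^6
     ≈ Y · 6.6119

Percentage change = ((1 + 0.37)^6 − 1) × 100% ≈ 561.2%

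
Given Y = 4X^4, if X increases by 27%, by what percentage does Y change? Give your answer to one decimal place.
160.1%

For Y = 4X^4:
If X → X(1 + 0.27)
Then Y → Y · (1 + 0.27)^4
     ≈ Y · 2.6014

Percentage change = ((1 + 0.27)^4 − 1) × 100% ≈ 160.1%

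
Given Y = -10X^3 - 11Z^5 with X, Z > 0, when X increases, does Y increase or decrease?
Y decreases

Taking the partial derivative:
∂Y/∂X = -30X^2

∂Y/∂X = -30X^2 < 0 (assuming positive values)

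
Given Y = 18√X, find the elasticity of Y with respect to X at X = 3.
Elasticity = 1/2

Elasticity = (dY/dX) · (X/Y)

dY/dX = 9/√X
At X = 3: dY/dX = 3·√3, Y = 18·√3

Elasticity = (3·√3) · (3 / (18·√3)) = 1/2

Interpretation: for a small percentage change in X, the percentage change in Y is approximately 0.50 times as large.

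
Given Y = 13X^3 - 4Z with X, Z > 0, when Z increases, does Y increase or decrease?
Y decreases

Taking the partial derivative:
∂Y/∂Z = -4

∂Y/∂Z = -4 < 0 (assuming positive values)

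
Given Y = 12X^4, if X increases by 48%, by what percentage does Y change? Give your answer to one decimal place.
379.8%

For Y = 12X^4:
If X → X(1 + 0.48)
Then Y → Y · (1 + 0.48)^4
     ≈ Y · 4.7979

Percentage change = ((1 + 0.48)^4 − 1) × 100% ≈ 379.8%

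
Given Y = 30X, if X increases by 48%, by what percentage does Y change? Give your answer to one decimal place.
48.0%

For Y = 30X:
If X → X(1 + 0.48)
Then Y → Y · (1 + 0.48)^1
     = Y · 1.4800

Percentage change = ((1 + 0.48)^1 − 1) × 100% = 48.0%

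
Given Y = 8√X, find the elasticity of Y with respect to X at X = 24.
Elasticity = 1/2

Elasticity = (dY/dX) · (X/Y)

dY/dX = 4/√X
At X = 24: dY/dX = √6/3, Y = 16·√6

Elasticity = (√6/3) · (24 / (16·√6)) = 1/2

Interpretation: for a small percentage change in X, the percentage change in Y is approximately 0.50 times as large.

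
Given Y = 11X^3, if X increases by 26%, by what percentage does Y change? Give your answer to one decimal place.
100.0%

For Y = 11X^3:
If X → X(1 + 0.26)
Then Y → Y · (1 + 0.26)^3
     ≈ Y · 2.0004

Percentage change = ((1 + 0.26)^3 − 1) × 100% ≈ 100.0%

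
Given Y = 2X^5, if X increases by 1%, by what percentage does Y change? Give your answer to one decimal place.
5.1%

For Y = 2X^5:
If X → X(1 + 0.01)
Then Y → Y · (1 + 0.01)^5
     ≈ Y · 1.0510

Percentage change = ((1 + 0.01)^5 − 1) × 100% ≈ 5.1%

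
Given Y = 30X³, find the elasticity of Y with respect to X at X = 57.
Elasticity = 3

Elasticity = (dY/dX) · (X/Y)

dY/dX = 90·X²
At X = 57: dY/dX = 292410, Y = 5555790

Elasticity = 292410 · (57 / 5555790) = 3

Interpretation: for a small percentage change in X, the percentage change in Y is approximately 3.00 times as large.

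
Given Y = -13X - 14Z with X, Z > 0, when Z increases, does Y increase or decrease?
Y decreases

Taking the partial derivative:
∂Y/∂Z = -14

∂Y/∂Z = -14 < 0 (assuming positive values)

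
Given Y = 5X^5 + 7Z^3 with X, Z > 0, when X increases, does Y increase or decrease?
Y increases

Taking the partial derivative:
∂Y/∂X = 25X^4

∂Y/∂X = 25X^4 > 0 (assuming positive values)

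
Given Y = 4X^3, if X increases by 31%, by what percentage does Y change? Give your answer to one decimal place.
124.8%

For Y = 4X^3:
If X → X(1 + 0.31)
Then Y → Y · (1 + 0.31)^3
     ≈ Y · 2.2481

Percentage change = ((1 + 0.31)^3 − 1) × 100% ≈ 124.8%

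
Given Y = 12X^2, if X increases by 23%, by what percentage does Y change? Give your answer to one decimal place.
51.3%

For Y = 12X^2:
If X → X(1 + 0.23)
Then Y → Y · (1 + 0.23)^2
     = Y · 1.5129

Percentage change = ((1 + 0.23)^2 − 1) × 100% ≈ 51.3%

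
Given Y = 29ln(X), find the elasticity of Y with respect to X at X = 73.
Elasticity = 1/ln(73) ≈ 0.2331

Elasticity = (dY/dX) · (X/Y)

dY/dX = 29/X
At X = 73: dY/dX = 29/73, Y = 29·ln(73)

Elasticity = (29/73) · (73 / (29·ln(73))) = 1/ln(73) ≈ 0.2331

Interpretation: for a small percentage change in X, the percentage change in Y is approximately 0.23 times as large.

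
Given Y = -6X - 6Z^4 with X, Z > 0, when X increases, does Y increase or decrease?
Y decreases

Taking the partial derivative:
∂Y/∂X = -6

∂Y/∂X = -6 < 0 (assuming positive values)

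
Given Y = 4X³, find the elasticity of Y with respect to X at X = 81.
Elasticity = 3

Elasticity = (dY/dX) · (X/Y)

dY/dX = 12·X²
At X = 81: dY/dX = 78732, Y = 2125764

Elasticity = 78732 · (81 / 2125764) = 3

Interpretation: for a small percentage change in X, the percentage change in Y is approximately 3.00 times as large.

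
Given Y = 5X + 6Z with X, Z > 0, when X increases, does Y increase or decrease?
Y increases

Taking the partial derivative:
∂Y/∂X = 5

∂Y/∂X = 5 > 0 (assuming positive values)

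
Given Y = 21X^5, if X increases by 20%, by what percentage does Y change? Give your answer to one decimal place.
148.8%

For Y = 21X^5:
If X → X(1 + 0.2)
Then Y → Y · (1 + 0.2)^5
     ≈ Y · 2.4883

Percentage change = ((1 + 0.2)^5 − 1) × 100% ≈ 148.8%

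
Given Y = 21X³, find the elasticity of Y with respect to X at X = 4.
Elasticity = 3

Elasticity = (dY/dX) · (X/Y)

dY/dX = 63·X²
At X = 4: dY/dX = 1008, Y = 1344

Elasticity = 1008 · (4 / 1344) = 3

Interpretation: for a small percentage change in X, the percentage change in Y is approximately 3.00 times as large.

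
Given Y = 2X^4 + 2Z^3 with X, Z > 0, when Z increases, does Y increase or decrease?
Y increases

Taking the partial derivative:
∂Y/∂Z = 6Z^2

∂Y/∂Z = 6Z^2 > 0 (assuming positive values)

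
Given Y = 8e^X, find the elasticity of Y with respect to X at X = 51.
Elasticity = 51

Elasticity = (dY/dX) · (X/Y)

dY/dX = 8·e^X
At X = 51: dY/dX = 8·e^51, Y = 8·e^51

Elasticity = (8·e^51) · (51 / (8·e^51)) = 51

Interpretation: for a small percentage change in X, the percentage change in Y is approximately 51.00 times as large.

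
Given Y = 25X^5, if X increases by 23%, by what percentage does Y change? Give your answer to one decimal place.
181.5%

For Y = 25X^5:
If X → X(1 + 0.23)
Then Y → Y · (1 + 0.23)^5
     ≈ Y · 2.8153

Percentage change = ((1 + 0.23)^5 − 1) × 100% ≈ 181.5%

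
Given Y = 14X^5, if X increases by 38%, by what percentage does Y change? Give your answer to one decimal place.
400.5%

For Y = 14X^5:
If X → X(1 + 0.38)
Then Y → Y · (1 + 0.38)^5
     ≈ Y · 5.0049

Percentage change = ((1 + 0.38)^5 − 1) × 100% ≈ 400.5%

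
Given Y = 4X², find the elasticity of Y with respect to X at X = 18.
Elasticity = 2

Elasticity = (dY/dX) · (X/Y)

dY/dX = 8·X
At X = 18: dY/dX = 144, Y = 1296

Elasticity = 144 · (18 / 1296) = 2

Interpretation: for a small percentage change in X, the percentage change in Y is approximately 2.00 times as large.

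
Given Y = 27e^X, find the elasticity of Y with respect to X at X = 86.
Elasticity = 86

Elasticity = (dY/dX) · (X/Y)

dY/dX = 27·e^X
At X = 86: dY/dX = 27·e^86, Y = 27·e^86

Elasticity = (27·e^86) · (86 / (27·e^86)) = 86

Interpretation: for a small percentage change in X, the percentage change in Y is approximately 86.00 times as large.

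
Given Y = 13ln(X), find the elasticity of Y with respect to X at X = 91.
Elasticity = 1/ln(91) ≈ 0.2217

Elasticity = (dY/dX) · (X/Y)

dY/dX = 13/X
At X = 91: dY/dX = 1/7, Y = 13·ln(91)

Elasticity = (1/7) · (91 / (13·ln(91))) = 1/ln(91) ≈ 0.2217

Interpretation: for a small percentage change in X, the percentage change in Y is approximately 0.22 times as large.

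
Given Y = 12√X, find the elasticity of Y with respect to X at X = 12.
Elasticity = 1/2

Elasticity = (dY/dX) · (X/Y)

dY/dX = 6/√X
At X = 12: dY/dX = √3, Y = 24·√3

Elasticity = (√3) · (12 / (24·√3)) = 1/2

Interpretation: for a small percentage change in X, the percentage change in Y is approximately 0.50 times as large.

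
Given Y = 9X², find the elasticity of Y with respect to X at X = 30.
Elasticity = 2

Elasticity = (dY/dX) · (X/Y)

dY/dX = 18·X
At X = 30: dY/dX = 540, Y = 8100

Elasticity = 540 · (30 / 8100) = 2

Interpretation: for a small percentage change in X, the percentage change in Y is approximately 2.00 times as large.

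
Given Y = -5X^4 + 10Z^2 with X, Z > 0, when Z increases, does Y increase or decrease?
Y increases

Taking the partial derivative:
∂Y/∂Z = 20Z

∂Y/∂Z = 20Z > 0 (assuming positive values)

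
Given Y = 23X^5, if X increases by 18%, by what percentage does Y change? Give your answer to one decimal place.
128.8%

For Y = 23X^5:
If X → X(1 + 0.18)
Then Y → Y · (1 + 0.18)^5
     ≈ Y · 2.2878

Percentage change = ((1 + 0.18)^5 − 1) × 100% ≈ 128.8%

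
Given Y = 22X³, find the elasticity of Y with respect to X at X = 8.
Elasticity = 3

Elasticity = (dY/dX) · (X/Y)

dY/dX = 66·X²
At X = 8: dY/dX = 4224, Y = 11264

Elasticity = 4224 · (8 / 11264) = 3

Interpretation: for a small percentage change in X, the percentage change in Y is approximately 3.00 times as large.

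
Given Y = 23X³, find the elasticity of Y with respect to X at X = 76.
Elasticity = 3

Elasticity = (dY/dX) · (X/Y)

dY/dX = 69·X²
At X = 76: dY/dX = 398544, Y = 10096448

Elasticity = 398544 · (76 / 10096448) = 3

Interpretation: for a small percentage change in X, the percentage change in Y is approximately 3.00 times as large.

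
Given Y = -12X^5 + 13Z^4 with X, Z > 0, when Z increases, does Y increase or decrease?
Y increases

Taking the partial derivative:
∂Y/∂Z = 52Z^3

∂Y/∂Z = 52Z^3 > 0 (assuming positive values)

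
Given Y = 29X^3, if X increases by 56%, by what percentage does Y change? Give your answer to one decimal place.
279.6%

For Y = 29X^3:
If X → X(1 + 0.56)
Then Y → Y · (1 + 0.56)^3
     ≈ Y · 3.7964

Percentage change = ((1 + 0.56)^3 − 1) × 100% ≈ 279.6%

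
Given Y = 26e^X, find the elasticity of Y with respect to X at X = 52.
Elasticity = 52

Elasticity = (dY/dX) · (X/Y)

dY/dX = 26·e^X
At X = 52: dY/dX = 26·e^52, Y = 26·e^52

Elasticity = (26·e^52) · (52 / (26·e^52)) = 52

Interpretation: for a small percentage change in X, the percentage change in Y is approximately 52.00 times as large.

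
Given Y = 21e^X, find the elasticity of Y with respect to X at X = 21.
Elasticity = 21

Elasticity = (dY/dX) · (X/Y)

dY/dX = 21·e^X
At X = 21: dY/dX = 21·e^21, Y = 21·e^21

Elasticity = (21·e^21) · (21 / (21·e^21)) = 21

Interpretation: for a small percentage change in X, the percentage change in Y is approximately 21.00 times as large.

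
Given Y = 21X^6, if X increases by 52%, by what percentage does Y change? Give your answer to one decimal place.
1133.3%

For Y = 21X^6:
If X → X(1 + 0.52)
Then Y → Y · (1 + 0.52)^6
     ≈ Y · 12.3328

Percentage change = ((1 + 0.52)^6 − 1) × 100% ≈ 1133.3%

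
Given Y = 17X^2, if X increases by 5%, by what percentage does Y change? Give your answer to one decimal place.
10.3%

For Y = 17X^2:
If X → X(1 + 0.05)
Then Y → Y · (1 + 0.05)^2
     = Y · 1.1025

Percentage change = ((1 + 0.05)^2 − 1) × 100% ≈ 10.3%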